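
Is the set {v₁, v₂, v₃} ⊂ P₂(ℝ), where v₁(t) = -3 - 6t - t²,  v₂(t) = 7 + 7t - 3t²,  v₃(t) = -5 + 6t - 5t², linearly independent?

Write each element as a coordinate vector in ℝ³ using {1, t, t²}.
Form the 3×3 matrix with these as columns; its determinant is -326.
A nonzero determinant means the columns are linearly independent.

linearly independent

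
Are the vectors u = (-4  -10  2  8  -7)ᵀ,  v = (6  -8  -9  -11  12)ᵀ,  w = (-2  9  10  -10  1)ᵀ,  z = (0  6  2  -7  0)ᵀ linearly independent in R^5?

Place the vectors as rows of a 4×5 matrix and reduce to echelon form.
The reduction yields 4 nonzero rows, so the rank is 4.
Since rank = 4 (the number of vectors), the set is linearly independent.

linearly independent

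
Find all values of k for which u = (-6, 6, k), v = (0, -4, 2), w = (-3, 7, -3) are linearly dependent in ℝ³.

Dependence holds iff the 3×3 matrix [u v w] is singular.
The determinant works out to -12*k - 24.
This vanishes exactly when k = -2.

k = -2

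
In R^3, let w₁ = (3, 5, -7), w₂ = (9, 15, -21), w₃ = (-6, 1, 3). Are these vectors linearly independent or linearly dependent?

One vector is a scalar multiple of another, so the set is dependent.

linearly dependent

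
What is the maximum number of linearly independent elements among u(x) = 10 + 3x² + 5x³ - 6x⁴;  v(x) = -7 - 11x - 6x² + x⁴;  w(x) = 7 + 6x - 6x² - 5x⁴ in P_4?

3

Represent each element by its coordinate vector in ℝ⁵.
Form the matrix with u, v, w as columns and reduce.
There are 3 pivot columns, so rank = 3.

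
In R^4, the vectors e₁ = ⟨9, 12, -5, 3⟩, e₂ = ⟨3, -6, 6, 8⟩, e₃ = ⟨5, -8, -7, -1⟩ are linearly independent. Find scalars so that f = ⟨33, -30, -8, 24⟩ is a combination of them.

f = e₁ + 3e₂ + 3e₃

Since e₁, e₂, e₃ are independent, the coefficients expressing f are uniquely determined by a linear system.
Back-substitution yields (α₁, α₂, α₃) = (1, 3, 3).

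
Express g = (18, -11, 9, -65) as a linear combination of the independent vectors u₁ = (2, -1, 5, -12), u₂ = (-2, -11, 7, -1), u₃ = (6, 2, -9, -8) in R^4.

Since u₁, u₂, u₃ are independent, the coefficients expressing g are uniquely determined by a linear system.
The system has the unique solution (a₁, a₂, a₃) = (4, 1, 2).

g = 4u₁ + u₂ + 2u₃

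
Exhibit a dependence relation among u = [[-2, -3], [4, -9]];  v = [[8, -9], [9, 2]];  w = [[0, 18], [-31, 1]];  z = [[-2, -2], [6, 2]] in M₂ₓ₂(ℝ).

Take coordinates with respect to {E₁₁, E₁₂, E₂₁, E₂₂}.
Solve the homogeneous system with u, v, w, z as columns by row-reducing the coefficient matrix.
The free variable yields coefficients (1, 1, 1, 3) (any nonzero multiple also works).

u + v + w + 3z = 0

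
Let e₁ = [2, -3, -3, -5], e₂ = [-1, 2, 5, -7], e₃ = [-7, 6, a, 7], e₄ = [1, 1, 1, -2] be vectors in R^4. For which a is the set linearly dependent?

a = 9

The set is linearly dependent precisely when det[e₁; e₂; e₃; e₄] = 0.
Expanding, det = 48*a - 432.
Solving 48*a - 432 = 0 yields a = 9.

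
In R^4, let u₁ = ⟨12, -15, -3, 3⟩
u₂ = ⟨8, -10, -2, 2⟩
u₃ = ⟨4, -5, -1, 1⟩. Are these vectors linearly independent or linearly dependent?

linearly dependent

One vector is a scalar multiple of another, so the set is dependent.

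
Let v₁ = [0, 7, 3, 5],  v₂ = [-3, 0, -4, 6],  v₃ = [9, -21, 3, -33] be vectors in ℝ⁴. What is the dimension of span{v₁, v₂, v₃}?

dim = 2

Apply Gaussian elimination to the matrix whose rows are v₁, v₂, v₃.
Exactly 2 pivots survive; hence the rank is 2.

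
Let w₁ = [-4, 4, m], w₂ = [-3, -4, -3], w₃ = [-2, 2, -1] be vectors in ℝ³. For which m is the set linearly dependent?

The vectors are dependent exactly when the determinant of the matrix with rows w₁, w₂, w₃ vanishes.
Cofactor expansion gives det = -14*m - 28.
This vanishes exactly when m = -2.

m = -2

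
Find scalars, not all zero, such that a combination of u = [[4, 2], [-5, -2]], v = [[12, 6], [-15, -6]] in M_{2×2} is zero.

3u - v = 0

Write each element as a vector in ℝ⁴ using {E₁₁, E₁₂, E₂₁, E₂₂}.
Set up α₁u + α₂v = 0 and solve the homogeneous system.
A generator of the null space is (3, -1).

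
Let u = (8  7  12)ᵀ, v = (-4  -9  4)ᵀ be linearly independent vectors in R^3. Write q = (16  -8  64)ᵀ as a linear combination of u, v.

Since u, v are independent, the coefficients expressing q are uniquely determined by a linear system.
Back-substitution yields (c₁, c₂) = (4, 4).

q = 4u + 4v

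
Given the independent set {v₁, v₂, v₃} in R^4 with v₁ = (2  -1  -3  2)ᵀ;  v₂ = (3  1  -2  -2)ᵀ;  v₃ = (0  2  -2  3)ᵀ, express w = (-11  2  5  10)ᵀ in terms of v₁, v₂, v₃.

w = -v₁ - 3v₂ + 2v₃

Since v₁, v₂, v₃ are independent, the coefficients expressing w are uniquely determined by a linear system.
The system has the unique solution (c₁, c₂, c₃) = (-1, -3, 2).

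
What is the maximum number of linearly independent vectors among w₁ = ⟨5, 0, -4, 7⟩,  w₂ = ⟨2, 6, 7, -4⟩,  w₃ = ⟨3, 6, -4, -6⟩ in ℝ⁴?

Row-reduce the 3×4 matrix with these as rows.
Reduction leaves 3 leading entries, giving rank 3.

3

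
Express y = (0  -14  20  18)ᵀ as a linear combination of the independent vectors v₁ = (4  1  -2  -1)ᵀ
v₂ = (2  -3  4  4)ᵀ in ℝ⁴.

Set up the augmented matrix [v₁ | v₂ | y] and row-reduce.
Row-reducing the augmented matrix gives the unique coefficients (a₁, a₂) = (-2, 4).

y = -2v₁ + 4v₂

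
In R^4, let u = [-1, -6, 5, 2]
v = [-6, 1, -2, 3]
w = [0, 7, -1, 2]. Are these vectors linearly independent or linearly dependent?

Row-reduce the matrix whose columns are u, v, w.
The reduction yields 3 nonzero rows, so the rank is 3.
Since rank = 3 (the number of vectors), the set is linearly independent.

linearly independent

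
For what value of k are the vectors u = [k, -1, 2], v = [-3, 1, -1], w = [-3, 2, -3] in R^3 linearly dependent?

k = 0

Place the vectors as rows of a 3×3 matrix; dependence ⇔ determinant zero.
Cofactor expansion gives det = -k.
Solving -k = 0 yields k = 0.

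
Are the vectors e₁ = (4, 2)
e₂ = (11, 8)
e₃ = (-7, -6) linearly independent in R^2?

linearly dependent

There are 3 vectors in a 2-dimensional space, so they cannot be linearly independent.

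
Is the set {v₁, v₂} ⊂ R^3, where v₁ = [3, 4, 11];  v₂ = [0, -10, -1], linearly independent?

Row-reduce the matrix whose columns are v₁, v₂.
The reduction yields 2 nonzero rows, so the rank is 2.
Since rank = 2 (the number of vectors), the set is linearly independent.

linearly independent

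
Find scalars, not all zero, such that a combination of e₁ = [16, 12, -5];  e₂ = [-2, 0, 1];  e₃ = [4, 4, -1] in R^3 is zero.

Write the vectors as columns of a matrix and find a nonzero vector in its null space.
A generator of the null space is (1, 2, -3).

e₁ + 2e₂ - 3e₃ = 0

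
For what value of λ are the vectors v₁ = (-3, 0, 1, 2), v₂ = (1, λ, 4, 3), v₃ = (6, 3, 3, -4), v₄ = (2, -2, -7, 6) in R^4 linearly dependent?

The vectors are dependent exactly when the determinant of the matrix with rows v₁, v₂, v₃, v₄ vanishes.
The determinant works out to 385 - 110*λ.
This vanishes exactly when λ = 7/2.

λ = 7/2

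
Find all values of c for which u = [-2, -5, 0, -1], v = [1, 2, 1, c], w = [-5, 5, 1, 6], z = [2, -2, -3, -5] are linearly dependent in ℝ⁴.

c = 9/7

Dependence holds iff the 4×4 matrix [u v w z] is singular.
Expanding, det = 91*c - 117.
This vanishes exactly when c = 9/7.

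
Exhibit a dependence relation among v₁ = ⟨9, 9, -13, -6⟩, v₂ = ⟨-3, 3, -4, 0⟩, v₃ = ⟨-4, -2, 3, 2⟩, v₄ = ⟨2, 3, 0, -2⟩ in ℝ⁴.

v₁ - v₂ + 3v₃ = 0

Solve the homogeneous system with v₁, v₂, v₃, v₄ as columns by row-reducing the coefficient matrix.
The free variable yields coefficients (1, -1, 3, 0) (any nonzero multiple also works).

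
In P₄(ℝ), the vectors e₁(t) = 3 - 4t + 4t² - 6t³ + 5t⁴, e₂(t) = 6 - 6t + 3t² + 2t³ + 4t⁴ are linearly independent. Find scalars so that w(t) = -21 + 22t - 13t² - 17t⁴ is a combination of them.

w = -e₁ - 3e₂

Identify each element with its coordinate vector in ℝ⁵ via {1, t, …, t⁴}.
Write w = α₁e₁ + α₂e₂ and equate components.
The system has the unique solution (α₁, α₂) = (-1, -3).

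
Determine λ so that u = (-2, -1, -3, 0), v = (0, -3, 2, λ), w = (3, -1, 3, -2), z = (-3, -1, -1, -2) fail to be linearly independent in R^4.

The vectors are dependent exactly when the determinant of the matrix with rows u, v, w, z vanishes.
Expanding, det = 16*λ + 84.
Solving 16*λ + 84 = 0 yields λ = -21/4.

λ = -21/4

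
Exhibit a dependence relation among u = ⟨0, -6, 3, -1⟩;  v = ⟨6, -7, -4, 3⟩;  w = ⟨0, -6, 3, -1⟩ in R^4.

Solve the homogeneous system with u, v, w as columns by row-reducing the coefficient matrix.
One solution (up to scaling) is (1, 0, -1).

u - w = 0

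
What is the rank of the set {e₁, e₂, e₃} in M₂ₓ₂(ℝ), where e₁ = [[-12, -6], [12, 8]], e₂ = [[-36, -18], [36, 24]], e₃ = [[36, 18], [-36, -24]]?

rank 1

Pass to coordinate vectors with respect to the basis {E₁₁, E₁₂, E₂₁, E₂₂}.
Row-reduce the 3×4 matrix with these as rows.
Reduction leaves 1 leading entry, giving rank 1.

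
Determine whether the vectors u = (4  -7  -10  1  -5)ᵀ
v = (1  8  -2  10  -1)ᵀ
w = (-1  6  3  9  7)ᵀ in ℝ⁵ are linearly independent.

linearly independent

Place the vectors as rows of a 3×5 matrix and reduce to echelon form.
The reduction yields 3 nonzero rows, so the rank is 3.
Since rank = 3 (the number of vectors), the set is linearly independent.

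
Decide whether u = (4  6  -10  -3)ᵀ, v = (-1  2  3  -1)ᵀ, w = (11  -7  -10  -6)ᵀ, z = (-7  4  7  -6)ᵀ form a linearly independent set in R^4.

linearly independent

Place the vectors as rows of a 4×4 matrix and reduce to echelon form.
The reduction yields 4 nonzero rows, so the rank is 4.
Since rank = 4 (the number of vectors), the set is linearly independent.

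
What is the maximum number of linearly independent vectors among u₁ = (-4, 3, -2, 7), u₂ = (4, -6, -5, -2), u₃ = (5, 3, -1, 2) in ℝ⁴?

Apply Gaussian elimination to the matrix whose rows are u₁, u₂, u₃.
The echelon form has 3 nonzero rows, so the rank is 3.

3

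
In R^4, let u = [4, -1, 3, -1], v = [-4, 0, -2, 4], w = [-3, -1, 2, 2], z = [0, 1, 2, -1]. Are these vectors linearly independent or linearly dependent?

Form the 4×4 matrix with these as columns; its determinant is -68.
A nonzero determinant means the columns are linearly independent.

linearly independent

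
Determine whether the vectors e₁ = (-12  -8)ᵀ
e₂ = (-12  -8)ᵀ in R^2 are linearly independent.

Form the 2×2 matrix with these as columns; its determinant is 0.
A zero determinant means the columns are linearly dependent.

linearly dependent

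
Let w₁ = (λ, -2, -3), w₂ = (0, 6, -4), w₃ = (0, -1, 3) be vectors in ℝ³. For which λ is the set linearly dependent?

The vectors are dependent exactly when the determinant of the matrix with rows w₁, w₂, w₃ vanishes.
Expanding, det = 14*λ.
Solving 14*λ = 0 yields λ = 0.

λ = 0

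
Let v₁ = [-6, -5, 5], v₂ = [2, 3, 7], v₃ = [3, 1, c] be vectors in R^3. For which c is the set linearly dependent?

c = -49/4

Dependence holds iff the 3×3 matrix [v₁ v₂ v₃] is singular.
The determinant works out to -8*c - 98.
Solving -8*c - 98 = 0 yields c = -49/4.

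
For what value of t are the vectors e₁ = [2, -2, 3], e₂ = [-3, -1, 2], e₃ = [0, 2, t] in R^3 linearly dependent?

Place the vectors as rows of a 3×3 matrix; dependence ⇔ determinant zero.
Cofactor expansion gives det = -8*t - 26.
This vanishes exactly when t = -13/4.

t = -13/4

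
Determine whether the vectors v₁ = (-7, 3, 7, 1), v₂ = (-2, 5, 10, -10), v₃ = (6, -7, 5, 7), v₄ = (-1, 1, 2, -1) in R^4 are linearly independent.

Place the vectors as rows of a 4×4 matrix and reduce to echelon form.
The reduction yields 4 nonzero rows, so the rank is 4.
Since rank = 4 (the number of vectors), the set is linearly independent.

linearly independent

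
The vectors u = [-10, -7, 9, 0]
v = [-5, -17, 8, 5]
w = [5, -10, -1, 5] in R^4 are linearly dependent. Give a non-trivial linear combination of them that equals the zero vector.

Solve the homogeneous system with u, v, w as columns by row-reducing the coefficient matrix.
The free variable yields coefficients (1, -1, 1) (any nonzero multiple also works).

u - v + w = 0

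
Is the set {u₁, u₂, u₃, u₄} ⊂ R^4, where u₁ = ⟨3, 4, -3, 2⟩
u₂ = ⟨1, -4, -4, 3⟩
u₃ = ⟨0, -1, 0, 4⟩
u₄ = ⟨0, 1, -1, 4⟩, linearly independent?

linearly independent

Form the 4×4 matrix with these as columns; its determinant is -129.
A nonzero determinant means the columns are linearly independent.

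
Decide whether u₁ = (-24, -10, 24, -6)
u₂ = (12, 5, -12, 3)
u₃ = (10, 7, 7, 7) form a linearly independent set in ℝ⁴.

linearly dependent

One vector is a scalar multiple of another, so the set is dependent.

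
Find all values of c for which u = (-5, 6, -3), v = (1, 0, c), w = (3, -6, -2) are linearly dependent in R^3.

c = 5/2

The set is linearly dependent precisely when det[u; v; w] = 0.
Expanding, det = 30 - 12*c.
Solving 30 - 12*c = 0 yields c = 5/2.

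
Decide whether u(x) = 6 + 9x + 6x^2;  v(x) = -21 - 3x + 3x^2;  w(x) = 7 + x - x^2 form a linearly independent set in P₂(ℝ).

linearly dependent

Write each element as a coordinate vector in ℝ³ using {1, x, x^2}.
The matrix [u|v|w] has determinant 0.
A zero determinant means the columns are linearly dependent.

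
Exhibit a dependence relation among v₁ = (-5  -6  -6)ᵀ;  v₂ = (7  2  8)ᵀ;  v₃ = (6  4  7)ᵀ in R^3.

v₁ - v₂ + 2v₃ = 0

Set up α₁v₁ + … + α₃v₃ = 0 and solve the homogeneous system.
The free variable yields coefficients (1, -1, 2) (any nonzero multiple also works).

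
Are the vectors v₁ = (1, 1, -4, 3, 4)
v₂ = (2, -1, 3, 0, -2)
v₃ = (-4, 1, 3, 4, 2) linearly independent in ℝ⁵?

linearly independent

Row-reduce the matrix whose columns are v₁, v₂, v₃.
The reduction yields 3 nonzero rows, so the rank is 3.
Since rank = 3 (the number of vectors), the set is linearly independent.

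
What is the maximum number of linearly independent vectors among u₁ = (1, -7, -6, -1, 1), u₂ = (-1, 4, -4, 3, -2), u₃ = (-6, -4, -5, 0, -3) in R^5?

Row-reduce the 3×5 matrix with these as rows.
Exactly 3 pivots survive; hence the rank is 3.

3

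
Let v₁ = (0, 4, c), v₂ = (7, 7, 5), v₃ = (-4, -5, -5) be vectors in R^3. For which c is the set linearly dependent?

The vectors are dependent exactly when the determinant of the matrix with rows v₁, v₂, v₃ vanishes.
The determinant works out to 60 - 7*c.
Solving 60 - 7*c = 0 yields c = 60/7.

c = 60/7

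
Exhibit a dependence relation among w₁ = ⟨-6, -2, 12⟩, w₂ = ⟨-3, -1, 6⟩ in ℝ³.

Write the vectors as columns of a matrix and find a nonzero vector in its null space.
The free variable yields coefficients (1, -2) (any nonzero multiple also works).

w₁ - 2w₂ = 0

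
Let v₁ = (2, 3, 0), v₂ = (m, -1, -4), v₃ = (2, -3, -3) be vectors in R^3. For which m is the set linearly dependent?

m = 14/3

Dependence holds iff the 3×3 matrix [v₁ v₂ v₃] is singular.
Expanding, det = 9*m - 42.
Solving 9*m - 42 = 0 yields m = 14/3.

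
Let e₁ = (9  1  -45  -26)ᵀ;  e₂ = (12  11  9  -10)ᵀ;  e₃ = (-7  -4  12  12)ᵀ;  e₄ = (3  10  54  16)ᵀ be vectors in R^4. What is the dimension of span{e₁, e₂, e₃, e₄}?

Form the matrix with e₁, e₂, e₃, e₄ as columns and reduce.
Exactly 2 pivots survive; hence the rank is 2.

2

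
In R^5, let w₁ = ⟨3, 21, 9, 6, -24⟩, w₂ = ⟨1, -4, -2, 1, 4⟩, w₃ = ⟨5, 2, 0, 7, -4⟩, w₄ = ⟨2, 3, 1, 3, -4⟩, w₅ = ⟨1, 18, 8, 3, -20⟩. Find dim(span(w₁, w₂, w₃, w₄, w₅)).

Put the 5×5 matrix [w₁|w₂|w₃|w₄|w₅] into echelon form.
The echelon form has 2 nonzero rows, so the rank is 2.

dim = 2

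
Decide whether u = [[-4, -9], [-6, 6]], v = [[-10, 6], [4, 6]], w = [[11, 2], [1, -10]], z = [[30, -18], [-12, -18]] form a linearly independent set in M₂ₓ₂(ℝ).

linearly dependent

Take coordinates with respect to the standard basis {E₁₁, E₁₂, E₂₁, E₂₂}.
The matrix [u|v|w|z] has determinant 0.
A zero determinant means the columns are linearly dependent.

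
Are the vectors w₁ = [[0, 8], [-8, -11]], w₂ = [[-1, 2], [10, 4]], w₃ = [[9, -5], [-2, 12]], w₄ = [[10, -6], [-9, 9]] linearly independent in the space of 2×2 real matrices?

Take coordinates with respect to the standard basis {E₁₁, E₁₂, E₂₁, E₂₂}.
The matrix [w₁|w₂|w₃|w₄] has determinant -189.
A nonzero determinant means the columns are linearly independent.

linearly independent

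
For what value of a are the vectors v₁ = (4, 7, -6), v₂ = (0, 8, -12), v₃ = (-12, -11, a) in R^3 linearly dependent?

a = 3

Dependence holds iff the 3×3 matrix [v₁ v₂ v₃] is singular.
Expanding, det = 32*a - 96.
This vanishes exactly when a = 3.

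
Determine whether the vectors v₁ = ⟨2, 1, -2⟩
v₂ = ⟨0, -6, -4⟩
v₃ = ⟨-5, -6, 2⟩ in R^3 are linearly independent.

linearly independent

The matrix [v₁|v₂|v₃] has determinant 8.
A nonzero determinant means the columns are linearly independent.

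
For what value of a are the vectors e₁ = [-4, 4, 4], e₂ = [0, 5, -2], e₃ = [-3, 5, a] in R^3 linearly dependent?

a = 11/5

The set is linearly dependent precisely when det[e₁; e₂; e₃] = 0.
Expanding, det = 44 - 20*a.
Solving 44 - 20*a = 0 yields a = 11/5.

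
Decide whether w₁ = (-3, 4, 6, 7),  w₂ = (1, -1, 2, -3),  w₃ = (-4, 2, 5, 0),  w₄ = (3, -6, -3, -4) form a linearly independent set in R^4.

Row-reduce the matrix whose columns are w₁, w₂, w₃, w₄.
The reduction yields 4 nonzero rows, so the rank is 4.
Since rank = 4 (the number of vectors), the set is linearly independent.

linearly independent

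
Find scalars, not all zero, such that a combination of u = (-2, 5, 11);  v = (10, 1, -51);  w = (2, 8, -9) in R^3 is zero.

3u + v - 2w = 0

Solve the homogeneous system with u, v, w as columns by row-reducing the coefficient matrix.
The free variable yields coefficients (3, 1, -2) (any nonzero multiple also works).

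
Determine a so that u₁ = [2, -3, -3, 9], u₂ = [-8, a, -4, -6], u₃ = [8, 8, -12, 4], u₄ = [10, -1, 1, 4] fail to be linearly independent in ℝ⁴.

a = 39/8

The vectors are dependent exactly when the determinant of the matrix with rows u₁, u₂, u₃, u₄ vanishes.
The determinant works out to 1024*a - 4992.
This vanishes exactly when a = 39/8.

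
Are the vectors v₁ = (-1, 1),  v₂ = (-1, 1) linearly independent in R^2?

linearly dependent

Two of the vectors are equal, giving an immediate dependence.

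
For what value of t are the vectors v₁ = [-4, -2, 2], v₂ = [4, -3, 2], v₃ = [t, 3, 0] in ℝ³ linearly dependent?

Dependence holds iff the 3×3 matrix [v₁ v₂ v₃] is singular.
Cofactor expansion gives det = 2*t + 48.
Setting this to zero gives t = -24.

t = -24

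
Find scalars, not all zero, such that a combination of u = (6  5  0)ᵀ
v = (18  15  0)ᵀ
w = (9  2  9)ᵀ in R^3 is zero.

Set up α₁u + … + α₃w = 0 and solve the homogeneous system.
One solution (up to scaling) is (3, -1, 0).

3u - v = 0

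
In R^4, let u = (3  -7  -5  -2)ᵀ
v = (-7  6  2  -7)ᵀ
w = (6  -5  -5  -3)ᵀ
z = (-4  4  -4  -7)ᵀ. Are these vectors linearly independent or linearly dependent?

linearly independent

The matrix [u|v|w|z] has determinant 1226.
A nonzero determinant means the columns are linearly independent.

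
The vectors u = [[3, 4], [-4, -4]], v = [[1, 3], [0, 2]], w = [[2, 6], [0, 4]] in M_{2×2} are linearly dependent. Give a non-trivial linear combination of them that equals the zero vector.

Take coordinates with respect to {E₁₁, E₁₂, E₂₁, E₂₂}.
Row-reduce the matrix with u, v, w as columns; the null space gives the coefficients.
The free variable yields coefficients (0, 2, -1) (any nonzero multiple also works).

2v - w = 0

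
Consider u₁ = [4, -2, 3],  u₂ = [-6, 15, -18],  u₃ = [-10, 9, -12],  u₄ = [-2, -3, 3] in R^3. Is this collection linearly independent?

There are 4 vectors in a 3-dimensional space, so they cannot be linearly independent.

linearly dependent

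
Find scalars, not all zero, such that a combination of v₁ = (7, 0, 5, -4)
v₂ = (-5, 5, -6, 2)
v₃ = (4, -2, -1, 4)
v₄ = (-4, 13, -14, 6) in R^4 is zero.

v₁ + 3v₂ + v₃ - v₄ = 0

Solve the homogeneous system with v₁, v₂, v₃, v₄ as columns by row-reducing the coefficient matrix.
One solution (up to scaling) is (1, 3, 1, -1).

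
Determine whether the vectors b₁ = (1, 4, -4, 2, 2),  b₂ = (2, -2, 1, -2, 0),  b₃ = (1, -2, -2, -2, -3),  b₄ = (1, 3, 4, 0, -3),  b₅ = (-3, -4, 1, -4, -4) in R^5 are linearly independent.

linearly independent

The matrix [b₁|b₂|b₃|b₄|b₅] has determinant -932.
A nonzero determinant means the columns are linearly independent.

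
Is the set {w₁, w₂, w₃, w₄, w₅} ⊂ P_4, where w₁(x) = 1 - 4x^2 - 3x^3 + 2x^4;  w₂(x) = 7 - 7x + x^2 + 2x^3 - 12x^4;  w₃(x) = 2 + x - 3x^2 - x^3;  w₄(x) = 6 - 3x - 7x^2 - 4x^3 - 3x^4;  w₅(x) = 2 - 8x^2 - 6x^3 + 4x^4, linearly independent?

Take coordinates with respect to the standard basis {1, x, …, x^4}.
One vector is a scalar multiple of another, so the set is dependent.

linearly dependent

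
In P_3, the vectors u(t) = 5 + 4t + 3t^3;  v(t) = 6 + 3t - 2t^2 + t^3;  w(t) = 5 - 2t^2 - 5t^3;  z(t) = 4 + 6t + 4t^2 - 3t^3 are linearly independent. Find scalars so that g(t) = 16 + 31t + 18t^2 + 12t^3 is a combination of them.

Work in coordinates with respect to the standard basis {1, t, …, t^3}.
Since u, v, w, z are independent, the coefficients expressing g are uniquely determined by a linear system.
Row-reducing the augmented matrix gives the unique coefficients (α₁, …, α₄) = (4, -1, -2, 3).

g = 4u - v - 2w + 3z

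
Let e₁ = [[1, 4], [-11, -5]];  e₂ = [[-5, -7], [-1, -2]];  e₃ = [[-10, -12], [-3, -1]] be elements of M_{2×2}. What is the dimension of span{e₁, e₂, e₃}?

3

Pass to coordinate vectors with respect to the basis {E₁₁, E₁₂, E₂₁, E₂₂}.
Put the 4×3 matrix [e₁|e₂|e₃] into echelon form.
There are 3 pivot columns, so rank = 3.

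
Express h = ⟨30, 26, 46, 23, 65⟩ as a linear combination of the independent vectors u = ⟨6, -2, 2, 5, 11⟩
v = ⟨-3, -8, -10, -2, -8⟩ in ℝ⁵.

h = 3u - 4v

Write h = c₁u + c₂v and equate components.
The system has the unique solution (c₁, c₂) = (3, -4).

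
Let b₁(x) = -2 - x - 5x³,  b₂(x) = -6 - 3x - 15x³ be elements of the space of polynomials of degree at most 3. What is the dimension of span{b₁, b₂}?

dim = 1

Represent each element by its coordinate vector in ℝ⁴.
Form the matrix with b₁, b₂ as columns and reduce.
There is 1 pivot column, so rank = 1.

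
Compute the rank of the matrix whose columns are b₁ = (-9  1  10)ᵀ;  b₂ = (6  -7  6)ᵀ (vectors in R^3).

Form the matrix with b₁, b₂ as columns and reduce.
There are 2 pivot columns, so rank = 2.

2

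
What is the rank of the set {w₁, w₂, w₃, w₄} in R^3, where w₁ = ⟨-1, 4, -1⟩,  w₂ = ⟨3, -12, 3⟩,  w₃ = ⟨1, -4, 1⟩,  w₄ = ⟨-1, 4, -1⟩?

Apply Gaussian elimination to the matrix whose rows are w₁, w₂, w₃, w₄.
The echelon form has 1 nonzero row, so the rank is 1.
(With 4 elements in a 3-dimensional space the rank is at most 3.)

rank 1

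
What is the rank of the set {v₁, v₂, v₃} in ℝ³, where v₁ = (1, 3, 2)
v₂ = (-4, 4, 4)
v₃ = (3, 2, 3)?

3

Row-reduce the 3×3 matrix with these as rows.
There are 3 pivot columns, so rank = 3.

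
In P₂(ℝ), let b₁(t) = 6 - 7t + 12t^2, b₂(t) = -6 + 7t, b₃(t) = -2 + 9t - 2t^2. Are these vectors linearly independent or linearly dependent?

linearly independent

Write each element as a coordinate vector in ℝ³ using {1, t, t^2}.
Form the 3×3 matrix with these as columns; its determinant is -480.
A nonzero determinant means the columns are linearly independent.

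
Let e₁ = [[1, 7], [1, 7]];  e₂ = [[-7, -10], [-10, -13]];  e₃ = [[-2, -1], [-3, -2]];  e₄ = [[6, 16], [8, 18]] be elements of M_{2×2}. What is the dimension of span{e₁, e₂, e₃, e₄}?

dim = 2

Represent each element by its coordinate vector in ℝ⁴.
Apply Gaussian elimination to the matrix whose rows are e₁, e₂, e₃, e₄.
Exactly 2 pivots survive; hence the rank is 2.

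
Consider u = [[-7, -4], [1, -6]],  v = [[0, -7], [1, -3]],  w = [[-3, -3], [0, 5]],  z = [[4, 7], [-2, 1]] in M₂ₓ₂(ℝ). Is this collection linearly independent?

linearly independent

Take coordinates with respect to the standard basis {E₁₁, E₁₂, E₂₁, E₂₂}.
Form the 4×4 matrix with these as columns; its determinant is 434.
A nonzero determinant means the columns are linearly independent.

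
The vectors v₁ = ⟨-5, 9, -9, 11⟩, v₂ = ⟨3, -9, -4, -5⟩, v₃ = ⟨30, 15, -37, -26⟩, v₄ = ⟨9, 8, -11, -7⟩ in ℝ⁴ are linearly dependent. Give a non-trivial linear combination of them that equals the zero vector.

Solve the homogeneous system with v₁, v₂, v₃, v₄ as columns by row-reducing the coefficient matrix.
One solution (up to scaling) is (0, 1, -1, 3).

v₂ - v₃ + 3v₄ = 0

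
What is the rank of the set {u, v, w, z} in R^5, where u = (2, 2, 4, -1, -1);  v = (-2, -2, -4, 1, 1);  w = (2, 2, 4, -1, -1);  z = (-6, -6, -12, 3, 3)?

Row-reduce the 4×5 matrix with these as rows.
There is 1 pivot column, so rank = 1.

1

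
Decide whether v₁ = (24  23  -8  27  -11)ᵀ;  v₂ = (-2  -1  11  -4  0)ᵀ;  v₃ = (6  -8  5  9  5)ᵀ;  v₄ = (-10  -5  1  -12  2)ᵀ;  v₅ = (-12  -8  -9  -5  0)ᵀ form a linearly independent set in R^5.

linearly dependent

The matrix [v₁|v₂|v₃|v₄|v₅] has determinant 0.
A zero determinant means the columns are linearly dependent.
Indeed v₁ + v₃ + 3v₄ = 0.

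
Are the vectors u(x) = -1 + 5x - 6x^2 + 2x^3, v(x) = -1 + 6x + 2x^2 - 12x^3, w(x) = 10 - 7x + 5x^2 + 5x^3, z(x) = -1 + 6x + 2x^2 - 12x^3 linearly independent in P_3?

Write each element as a coordinate vector in ℝ⁴ using {1, x, …, x^3}.
Two of the vectors are equal, giving an immediate dependence.

linearly dependent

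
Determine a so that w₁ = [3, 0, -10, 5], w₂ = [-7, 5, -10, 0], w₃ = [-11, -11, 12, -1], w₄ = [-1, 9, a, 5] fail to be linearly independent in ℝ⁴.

The set is linearly dependent precisely when det[w₁; w₂; w₃; w₄] = 0.
Expanding, det = -645*a - 15480.
Setting this to zero gives a = -24.

a = -24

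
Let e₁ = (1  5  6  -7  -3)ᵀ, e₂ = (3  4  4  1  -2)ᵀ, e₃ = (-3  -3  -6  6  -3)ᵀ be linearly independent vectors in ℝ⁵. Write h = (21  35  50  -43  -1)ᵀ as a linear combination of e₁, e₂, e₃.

Set up the augmented matrix [e₁ | e₂ | e₃ | h] and row-reduce.
Back-substitution yields (a₁, a₂, a₃) = (3, 2, -4).

h = 3e₁ + 2e₂ - 4e₃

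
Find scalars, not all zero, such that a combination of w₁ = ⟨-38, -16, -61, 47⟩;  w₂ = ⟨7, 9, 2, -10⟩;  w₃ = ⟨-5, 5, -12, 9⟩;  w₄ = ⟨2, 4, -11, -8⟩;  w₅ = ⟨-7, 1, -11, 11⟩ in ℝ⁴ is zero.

w₁ + 3w₂ - 2w₄ - 3w₅ = 0

Write the vectors as columns of a matrix and find a nonzero vector in its null space.
The free variable yields coefficients (1, 3, 0, -2, -3) (any nonzero multiple also works).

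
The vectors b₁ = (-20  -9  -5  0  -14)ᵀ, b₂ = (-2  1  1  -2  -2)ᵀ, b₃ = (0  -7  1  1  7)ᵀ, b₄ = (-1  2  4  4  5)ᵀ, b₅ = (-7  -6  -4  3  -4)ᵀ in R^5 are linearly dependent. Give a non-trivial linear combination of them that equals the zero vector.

b₁ - 3b₂ - 2b₅ = 0

Set up α₁b₁ + … + α₅b₅ = 0 and solve the homogeneous system.
A generator of the null space is (1, -3, 0, 0, -2).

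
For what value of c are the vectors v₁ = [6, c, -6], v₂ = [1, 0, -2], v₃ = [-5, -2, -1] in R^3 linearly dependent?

The set is linearly dependent precisely when det[v₁; v₂; v₃] = 0.
The determinant works out to 11*c - 12.
Setting this to zero gives c = 12/11.

c = 12/11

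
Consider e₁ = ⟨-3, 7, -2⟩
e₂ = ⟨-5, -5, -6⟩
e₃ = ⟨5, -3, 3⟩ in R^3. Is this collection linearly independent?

linearly independent

The matrix [e₁|e₂|e₃] has determinant -86.
A nonzero determinant means the columns are linearly independent.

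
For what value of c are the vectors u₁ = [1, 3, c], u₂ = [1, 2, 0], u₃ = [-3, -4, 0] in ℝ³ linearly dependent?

Dependence holds iff the 3×3 matrix [u₁ u₂ u₃] is singular.
Cofactor expansion gives det = 2*c.
Solving 2*c = 0 yields c = 0.

c = 0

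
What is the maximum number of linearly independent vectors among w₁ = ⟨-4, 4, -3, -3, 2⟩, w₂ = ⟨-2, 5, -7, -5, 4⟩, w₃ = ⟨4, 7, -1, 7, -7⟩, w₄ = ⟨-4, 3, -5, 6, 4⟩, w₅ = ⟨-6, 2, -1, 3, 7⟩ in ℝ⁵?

5

Row-reduce the 5×5 matrix with these as rows.
There are 5 pivot columns, so rank = 5.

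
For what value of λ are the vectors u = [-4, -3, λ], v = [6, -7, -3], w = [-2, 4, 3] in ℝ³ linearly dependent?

λ = -36/5

Place the vectors as rows of a 3×3 matrix; dependence ⇔ determinant zero.
Cofactor expansion gives det = 10*λ + 72.
This vanishes exactly when λ = -36/5.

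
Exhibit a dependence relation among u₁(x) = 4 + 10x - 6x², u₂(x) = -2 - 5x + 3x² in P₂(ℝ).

u₁ + 2u₂ = 0

Take coordinates with respect to {1, x, x²}.
Solve the homogeneous system with u₁, u₂ as columns by row-reducing the coefficient matrix.
The free variable yields coefficients (1, 2) (any nonzero multiple also works).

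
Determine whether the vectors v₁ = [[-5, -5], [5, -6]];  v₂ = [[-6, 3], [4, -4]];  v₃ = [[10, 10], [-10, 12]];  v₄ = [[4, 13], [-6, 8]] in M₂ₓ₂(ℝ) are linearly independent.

Take coordinates with respect to the standard basis {E₁₁, E₁₂, E₂₁, E₂₂}.
The matrix [v₁|v₂|v₃|v₄] has determinant 0.
A zero determinant means the columns are linearly dependent.

linearly dependent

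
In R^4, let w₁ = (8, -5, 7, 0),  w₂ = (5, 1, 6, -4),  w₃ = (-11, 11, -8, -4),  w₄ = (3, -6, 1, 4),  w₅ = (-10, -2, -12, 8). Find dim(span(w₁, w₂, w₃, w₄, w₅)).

dim = 2

Row-reduce the 5×4 matrix with these as rows.
The echelon form has 2 nonzero rows, so the rank is 2.
(With 5 elements in a 4-dimensional space the rank is at most 4.)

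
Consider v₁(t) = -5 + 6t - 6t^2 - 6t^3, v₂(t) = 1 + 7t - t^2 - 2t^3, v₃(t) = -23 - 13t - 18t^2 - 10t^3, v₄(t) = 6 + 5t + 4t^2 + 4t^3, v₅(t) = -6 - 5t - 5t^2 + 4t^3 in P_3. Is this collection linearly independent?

linearly dependent

Take coordinates with respect to the standard basis {1, t, …, t^3}.
There are 5 vectors in a 4-dimensional space, so they cannot be linearly independent.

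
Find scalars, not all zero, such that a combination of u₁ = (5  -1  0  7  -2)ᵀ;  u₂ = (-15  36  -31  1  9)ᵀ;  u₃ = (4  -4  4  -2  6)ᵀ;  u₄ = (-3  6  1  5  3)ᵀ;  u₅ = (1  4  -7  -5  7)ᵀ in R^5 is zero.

Row-reduce the matrix with u₁, u₂, u₃, u₄, u₅ as columns; the null space gives the coefficients.
A generator of the null space is (0, 1, 3, -2, -3).

u₂ + 3u₃ - 2u₄ - 3u₅ = 0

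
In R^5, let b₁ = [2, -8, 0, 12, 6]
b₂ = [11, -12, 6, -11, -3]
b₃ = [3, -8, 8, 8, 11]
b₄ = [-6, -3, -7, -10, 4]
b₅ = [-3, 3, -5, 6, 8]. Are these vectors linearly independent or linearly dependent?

Form the 5×5 matrix with these as columns; its determinant is -171776.
A nonzero determinant means the columns are linearly independent.

linearly independent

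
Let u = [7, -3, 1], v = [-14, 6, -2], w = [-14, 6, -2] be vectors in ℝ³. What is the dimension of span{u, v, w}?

dim = 1

Row-reduce the 3×3 matrix with these as rows.
The echelon form has 1 nonzero row, so the rank is 1.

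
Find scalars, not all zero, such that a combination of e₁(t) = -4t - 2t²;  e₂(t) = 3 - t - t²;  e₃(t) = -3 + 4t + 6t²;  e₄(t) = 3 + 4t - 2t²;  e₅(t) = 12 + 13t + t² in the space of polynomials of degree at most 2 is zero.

Pass to coordinate vectors relative to the basis {1, t, t²}.
Solve the homogeneous system with e₁, e₂, e₃, e₄, e₅ as columns by row-reducing the coefficient matrix.
A generator of the null space is (2, 0, 1, 1, 0).

2e₁ + e₃ + e₄ = 0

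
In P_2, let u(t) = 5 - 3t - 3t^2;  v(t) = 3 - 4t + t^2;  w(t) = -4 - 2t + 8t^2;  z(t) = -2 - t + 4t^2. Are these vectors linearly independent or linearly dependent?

linearly dependent

Write each element as a coordinate vector in ℝ³ using {1, t, t^2}.
There are 4 vectors in a 3-dimensional space, so they cannot be linearly independent.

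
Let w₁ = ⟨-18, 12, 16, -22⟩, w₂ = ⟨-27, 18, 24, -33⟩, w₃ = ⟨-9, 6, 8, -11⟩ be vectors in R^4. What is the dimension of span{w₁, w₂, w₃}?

dim = 1

Apply Gaussian elimination to the matrix whose rows are w₁, w₂, w₃.
Reduction leaves 1 leading entry, giving rank 1.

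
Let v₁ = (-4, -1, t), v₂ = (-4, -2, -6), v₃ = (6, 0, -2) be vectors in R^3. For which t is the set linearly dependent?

The vectors are dependent exactly when the determinant of the matrix with rows v₁, v₂, v₃ vanishes.
The determinant works out to 12*t + 28.
Solving 12*t + 28 = 0 yields t = -7/3.

t = -7/3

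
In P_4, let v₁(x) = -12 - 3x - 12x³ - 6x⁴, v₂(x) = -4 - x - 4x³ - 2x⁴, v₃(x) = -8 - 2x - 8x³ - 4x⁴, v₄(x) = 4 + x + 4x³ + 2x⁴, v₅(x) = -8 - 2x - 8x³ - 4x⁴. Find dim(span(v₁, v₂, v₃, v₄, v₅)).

Use coordinates relative to {1, x, …, x⁴}.
Row-reduce the 5×5 matrix with these as rows.
Reduction leaves 1 leading entry, giving rank 1.

1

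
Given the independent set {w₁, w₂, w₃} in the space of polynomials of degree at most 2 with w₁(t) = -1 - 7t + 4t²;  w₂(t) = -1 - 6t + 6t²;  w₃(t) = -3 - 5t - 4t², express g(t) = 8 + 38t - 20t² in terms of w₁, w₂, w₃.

Take coordinate vectors relative to {1, t, t²}.
Solve the system with w₁, w₂, w₃ as columns and g as the right-hand side.
The system has the unique solution (a₁, a₂, a₃) = (-3, -2, -1).

g = -3w₁ - 2w₂ - w₃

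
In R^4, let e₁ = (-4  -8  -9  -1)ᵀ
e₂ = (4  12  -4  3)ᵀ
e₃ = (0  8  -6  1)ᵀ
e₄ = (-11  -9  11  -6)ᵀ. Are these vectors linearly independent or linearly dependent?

linearly independent

Form the 4×4 matrix with these as columns; its determinant is -624.
A nonzero determinant means the columns are linearly independent.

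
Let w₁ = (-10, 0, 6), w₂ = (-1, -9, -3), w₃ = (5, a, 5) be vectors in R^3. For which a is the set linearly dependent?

a = 20

The vectors are dependent exactly when the determinant of the matrix with rows w₁, w₂, w₃ vanishes.
The determinant works out to 720 - 36*a.
This vanishes exactly when a = 20.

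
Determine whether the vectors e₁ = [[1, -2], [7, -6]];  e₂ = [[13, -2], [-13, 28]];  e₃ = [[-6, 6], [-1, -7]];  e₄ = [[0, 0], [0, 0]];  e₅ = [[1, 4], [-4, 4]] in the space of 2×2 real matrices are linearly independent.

Write each element as a coordinate vector in ℝ⁴ using {E₁₁, E₁₂, E₂₁, E₂₂}.
There are 5 vectors in a 4-dimensional space, so they cannot be linearly independent.

linearly dependent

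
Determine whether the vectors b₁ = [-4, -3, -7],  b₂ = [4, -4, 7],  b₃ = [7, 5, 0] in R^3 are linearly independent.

Form the 3×3 matrix with these as columns; its determinant is -343.
A nonzero determinant means the columns are linearly independent.

linearly independent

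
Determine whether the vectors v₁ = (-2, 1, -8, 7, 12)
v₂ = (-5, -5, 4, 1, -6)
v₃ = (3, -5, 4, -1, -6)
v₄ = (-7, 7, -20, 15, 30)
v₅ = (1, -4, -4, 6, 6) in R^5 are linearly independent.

Form the 5×5 matrix with these as columns; its determinant is 0.
A zero determinant means the columns are linearly dependent.
Indeed 2v₁ - v₃ - v₄ = 0.

linearly dependent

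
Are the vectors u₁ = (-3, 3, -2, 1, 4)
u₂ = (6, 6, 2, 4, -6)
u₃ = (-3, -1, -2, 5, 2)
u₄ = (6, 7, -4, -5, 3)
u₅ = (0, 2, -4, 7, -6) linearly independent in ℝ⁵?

linearly independent

Place the vectors as rows of a 5×5 matrix and reduce to echelon form.
The reduction yields 5 nonzero rows, so the rank is 5.
Since rank = 5 (the number of vectors), the set is linearly independent.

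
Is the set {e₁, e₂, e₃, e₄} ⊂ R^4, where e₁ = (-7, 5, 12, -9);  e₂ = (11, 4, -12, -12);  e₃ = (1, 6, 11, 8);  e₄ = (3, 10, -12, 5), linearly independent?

linearly independent

Place the vectors as rows of a 4×4 matrix and reduce to echelon form.
The reduction yields 4 nonzero rows, so the rank is 4.
Since rank = 4 (the number of vectors), the set is linearly independent.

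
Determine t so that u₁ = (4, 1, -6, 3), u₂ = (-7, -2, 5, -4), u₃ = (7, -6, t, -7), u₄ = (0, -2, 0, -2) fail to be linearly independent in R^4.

t = 6

Place the vectors as rows of a 4×4 matrix; dependence ⇔ determinant zero.
Expanding, det = 12*t - 72.
Solving 12*t - 72 = 0 yields t = 6.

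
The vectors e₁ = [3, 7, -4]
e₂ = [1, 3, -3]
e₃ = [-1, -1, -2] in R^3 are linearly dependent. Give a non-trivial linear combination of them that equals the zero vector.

e₁ - 2e₂ + e₃ = 0

Set up α₁e₁ + … + α₃e₃ = 0 and solve the homogeneous system.
One solution (up to scaling) is (1, -2, 1).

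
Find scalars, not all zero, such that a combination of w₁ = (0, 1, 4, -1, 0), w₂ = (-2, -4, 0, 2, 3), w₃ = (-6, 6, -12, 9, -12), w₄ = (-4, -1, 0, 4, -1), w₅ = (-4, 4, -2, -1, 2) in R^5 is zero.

3w₁ + 3w₂ + w₃ - 3w₄ = 0

Set up α₁w₁ + … + α₅w₅ = 0 and solve the homogeneous system.
One solution (up to scaling) is (3, 3, 1, -3, 0).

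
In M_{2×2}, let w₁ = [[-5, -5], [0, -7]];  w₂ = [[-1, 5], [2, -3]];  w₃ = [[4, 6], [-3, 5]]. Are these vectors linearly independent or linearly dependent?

linearly independent

Write each element as a coordinate vector in ℝ⁴ using {E₁₁, E₁₂, E₂₁, E₂₂}.
Row-reduce the matrix whose columns are w₁, w₂, w₃.
The reduction yields 3 nonzero rows, so the rank is 3.
Since rank = 3 (the number of vectors), the set is linearly independent.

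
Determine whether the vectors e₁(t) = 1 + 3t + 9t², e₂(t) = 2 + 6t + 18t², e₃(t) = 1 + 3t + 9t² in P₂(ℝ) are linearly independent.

linearly dependent

Take coordinates with respect to the standard basis {1, t, t²}.
The matrix [e₁|e₂|e₃] has determinant 0.
A zero determinant means the columns are linearly dependent.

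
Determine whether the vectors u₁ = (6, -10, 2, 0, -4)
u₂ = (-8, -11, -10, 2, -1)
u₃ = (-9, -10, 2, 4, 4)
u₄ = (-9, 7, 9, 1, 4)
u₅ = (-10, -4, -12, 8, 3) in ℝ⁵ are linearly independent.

Place the vectors as rows of a 5×5 matrix and reduce to echelon form.
The reduction yields 5 nonzero rows, so the rank is 5.
Since rank = 5 (the number of vectors), the set is linearly independent.

linearly independent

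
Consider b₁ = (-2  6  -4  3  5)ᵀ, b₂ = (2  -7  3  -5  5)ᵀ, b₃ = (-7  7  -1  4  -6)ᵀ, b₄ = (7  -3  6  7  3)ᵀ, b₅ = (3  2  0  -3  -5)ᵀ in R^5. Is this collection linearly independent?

Form the 5×5 matrix with these as columns; its determinant is 17326.
A nonzero determinant means the columns are linearly independent.

linearly independent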